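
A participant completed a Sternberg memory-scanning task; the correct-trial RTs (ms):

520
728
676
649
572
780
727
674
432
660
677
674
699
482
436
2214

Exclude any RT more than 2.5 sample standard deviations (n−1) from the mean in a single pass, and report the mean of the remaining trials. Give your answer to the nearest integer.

626 ms

n = 16, ΣRT = 11600, M = 725.000
Σ(x−M)² = 2534596.00; s = √(2534596.00/15) = 411.063
Cutoffs: 725.000 ± 2.5·411.063 → [-302.7, 1752.7]
Outside: 2214 → excluded.
Retained (n=15): Σ = 9386, mean = 9386/15 = 625.733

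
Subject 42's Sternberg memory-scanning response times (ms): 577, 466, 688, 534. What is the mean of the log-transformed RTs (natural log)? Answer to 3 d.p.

ln(RT): 6.3578, 6.1442, 6.5338, 6.2804
Σ ln(RT) = 25.3162
Mean = 25.3162/4 = 6.32905

6.329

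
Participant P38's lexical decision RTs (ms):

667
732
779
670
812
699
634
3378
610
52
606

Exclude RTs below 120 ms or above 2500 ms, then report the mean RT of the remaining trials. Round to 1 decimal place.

689.9 ms

Excluded: 52, 3378
Retained (n=9): Σ = 6209
Mean = 6209/9 = 689.8889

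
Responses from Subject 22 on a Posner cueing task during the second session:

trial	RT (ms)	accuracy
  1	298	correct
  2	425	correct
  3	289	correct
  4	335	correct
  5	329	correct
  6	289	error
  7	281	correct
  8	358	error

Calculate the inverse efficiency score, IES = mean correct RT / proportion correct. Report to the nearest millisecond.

Correct trials (n=6): 298, 425, 289, 335, 329, 281
Mean correct RT = 1957/6 = 326.1667 ms
Proportion correct = 6/8
IES = 326.1667 / (6/8) = 434.889 ms

435 ms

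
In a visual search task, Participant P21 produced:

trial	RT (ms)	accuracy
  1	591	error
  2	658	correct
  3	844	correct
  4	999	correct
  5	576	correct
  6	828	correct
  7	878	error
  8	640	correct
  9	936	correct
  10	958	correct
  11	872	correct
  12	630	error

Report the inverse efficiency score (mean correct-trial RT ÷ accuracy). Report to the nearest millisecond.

Correct trials (n=9): 658, 844, 999, 576, 828, 640, 936, 958, 872
Mean correct RT = 7311/9 = 812.3333 ms
Proportion correct = 9/12
IES = 812.3333 / (9/12) = 1083.111 ms

1083 ms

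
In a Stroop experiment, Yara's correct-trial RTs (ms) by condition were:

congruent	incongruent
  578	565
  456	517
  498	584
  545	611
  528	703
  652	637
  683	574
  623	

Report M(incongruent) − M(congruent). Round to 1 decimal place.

28.3 ms

M(congruent) = 4563/8 = 570.375
M(incongruent) = 4191/7 = 598.714
Difference = 598.714 − 570.375 = 28.339 ms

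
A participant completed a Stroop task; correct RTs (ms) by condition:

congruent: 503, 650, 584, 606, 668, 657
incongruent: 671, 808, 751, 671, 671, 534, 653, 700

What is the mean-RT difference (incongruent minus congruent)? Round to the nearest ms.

71 ms

M(congruent) = 3668/6 = 611.333
M(incongruent) = 5459/8 = 682.375
Difference = 682.375 − 611.333 = 71.042 ms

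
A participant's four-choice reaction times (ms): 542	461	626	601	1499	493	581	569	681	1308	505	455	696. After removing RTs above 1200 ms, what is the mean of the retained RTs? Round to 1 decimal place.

564.5 ms

Excluded: 1308, 1499
Retained (n=11): Σ = 6210
Mean = 6210/11 = 564.5455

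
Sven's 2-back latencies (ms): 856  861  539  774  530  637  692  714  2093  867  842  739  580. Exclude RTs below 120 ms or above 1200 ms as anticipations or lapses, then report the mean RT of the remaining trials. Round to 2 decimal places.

719.25 ms

Excluded: 2093
Retained (n=12): Σ = 8631
Mean = 8631/12 = 719.2500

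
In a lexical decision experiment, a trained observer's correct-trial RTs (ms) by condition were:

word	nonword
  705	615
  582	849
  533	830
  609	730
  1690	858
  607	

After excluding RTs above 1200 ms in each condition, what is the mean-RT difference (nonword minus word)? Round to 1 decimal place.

word: exclude 1690
M(word) = 3036/5 = 607.200
M(nonword) = 3882/5 = 776.400
Difference = 776.400 − 607.200 = 169.200 ms

169.2 ms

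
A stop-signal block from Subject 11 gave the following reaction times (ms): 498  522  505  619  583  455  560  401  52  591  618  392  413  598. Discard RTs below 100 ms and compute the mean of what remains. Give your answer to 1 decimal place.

Excluded: 52
Retained (n=13): Σ = 6755
Mean = 6755/13 = 519.6154

519.6 ms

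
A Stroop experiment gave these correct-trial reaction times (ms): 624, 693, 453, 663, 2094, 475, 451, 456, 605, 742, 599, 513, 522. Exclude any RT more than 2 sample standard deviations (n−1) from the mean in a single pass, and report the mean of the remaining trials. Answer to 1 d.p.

n = 13, ΣRT = 8890, M = 683.846
Σ(x−M)² = 2267851.69; s = √(2267851.69/12) = 434.727
Cutoffs: 683.846 ± 2·434.727 → [-185.6, 1553.3]
Outside: 2094 → excluded.
Retained (n=12): Σ = 6796, mean = 6796/12 = 566.333

566.3 ms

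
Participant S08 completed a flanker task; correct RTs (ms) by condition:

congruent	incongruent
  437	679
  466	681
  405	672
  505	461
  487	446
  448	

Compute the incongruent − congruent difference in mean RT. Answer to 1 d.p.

M(congruent) = 2748/6 = 458.000
M(incongruent) = 2939/5 = 587.800
Difference = 587.800 − 458.000 = 129.800 ms

129.8 ms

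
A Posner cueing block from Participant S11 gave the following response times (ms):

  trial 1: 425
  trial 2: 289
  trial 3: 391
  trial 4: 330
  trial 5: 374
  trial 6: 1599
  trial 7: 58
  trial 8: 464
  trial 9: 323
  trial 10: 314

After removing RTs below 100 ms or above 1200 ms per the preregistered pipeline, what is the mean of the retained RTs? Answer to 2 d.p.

Excluded: 58, 1599
Retained (n=8): Σ = 2910
Mean = 2910/8 = 363.7500

363.75 ms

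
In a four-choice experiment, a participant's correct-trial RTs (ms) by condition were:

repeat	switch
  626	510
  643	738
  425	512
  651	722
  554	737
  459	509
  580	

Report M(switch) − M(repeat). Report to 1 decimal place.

58.8 ms

M(repeat) = 3938/7 = 562.571
M(switch) = 3728/6 = 621.333
Difference = 621.333 − 562.571 = 58.762 ms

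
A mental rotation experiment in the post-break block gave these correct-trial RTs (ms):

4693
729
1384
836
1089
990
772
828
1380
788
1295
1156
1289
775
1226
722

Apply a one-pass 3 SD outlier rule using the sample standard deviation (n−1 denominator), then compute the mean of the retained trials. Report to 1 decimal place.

1017.3 ms

n = 16, ΣRT = 19952, M = 1247.000
Σ(x−M)² = 13562698.00; s = √(13562698.00/15) = 950.884
Cutoffs: 1247.000 ± 3·950.884 → [-1605.7, 4099.7]
Outside: 4693 → excluded.
Retained (n=15): Σ = 15259, mean = 15259/15 = 1017.267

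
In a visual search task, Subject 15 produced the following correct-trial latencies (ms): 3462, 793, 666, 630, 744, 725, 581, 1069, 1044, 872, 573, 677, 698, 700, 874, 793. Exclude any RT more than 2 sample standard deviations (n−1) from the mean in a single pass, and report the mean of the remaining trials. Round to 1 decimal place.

762.6 ms

n = 16, ΣRT = 14901, M = 931.312
Σ(x−M)² = 7143651.44; s = √(7143651.44/15) = 690.104
Cutoffs: 931.312 ± 2·690.104 → [-448.9, 2311.5]
Outside: 3462 → excluded.
Retained (n=15): Σ = 11439, mean = 11439/15 = 762.600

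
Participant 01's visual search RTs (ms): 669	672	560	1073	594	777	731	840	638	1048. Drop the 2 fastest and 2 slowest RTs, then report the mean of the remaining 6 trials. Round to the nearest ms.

721 ms

Sorted: 560, 594, 638, 669, 672, 731, 777, 840, 1048, 1073
Drop lowest 2 (560, 594) and highest 2 (1048, 1073)
Remaining (n=6): Σ = 4327, mean = 4327/6 = 721.167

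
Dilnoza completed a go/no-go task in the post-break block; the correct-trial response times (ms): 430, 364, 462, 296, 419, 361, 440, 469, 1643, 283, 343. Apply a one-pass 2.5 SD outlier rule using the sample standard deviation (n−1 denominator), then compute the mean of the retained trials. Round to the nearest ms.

387 ms

n = 11, ΣRT = 5510, M = 500.909
Σ(x−M)² = 1475076.91; s = √(1475076.91/10) = 384.067
Cutoffs: 500.909 ± 2.5·384.067 → [-459.3, 1461.1]
Outside: 1643 → excluded.
Retained (n=10): Σ = 3867, mean = 3867/10 = 386.700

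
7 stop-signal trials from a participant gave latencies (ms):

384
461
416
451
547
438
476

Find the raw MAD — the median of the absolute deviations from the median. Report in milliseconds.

Sorted: 384, 416, 438, 451, 461, 476, 547 → median = 451
|x − 451|: 67, 10, 35, 0, 96, 13, 25
Sorted deviations: 0, 10, 13, 25, 35, 67, 96 → MAD = 25

25 ms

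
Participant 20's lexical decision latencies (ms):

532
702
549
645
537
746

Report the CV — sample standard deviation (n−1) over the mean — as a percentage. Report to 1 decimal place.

15.0%

n = 6, Σ = 3711, M = 618.5000
Σ(x−M)² = 42885.500; s = √(42885.500/5) = 92.6126
CV = 92.6126 / 618.5000 = 0.14974 = 14.974%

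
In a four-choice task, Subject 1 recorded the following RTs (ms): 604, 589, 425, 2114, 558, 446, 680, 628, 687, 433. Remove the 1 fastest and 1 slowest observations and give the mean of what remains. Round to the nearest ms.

Sorted: 425, 433, 446, 558, 589, 604, 628, 680, 687, 2114
Drop lowest 1 (425) and highest 1 (2114)
Remaining (n=8): Σ = 4625, mean = 4625/8 = 578.125

578 ms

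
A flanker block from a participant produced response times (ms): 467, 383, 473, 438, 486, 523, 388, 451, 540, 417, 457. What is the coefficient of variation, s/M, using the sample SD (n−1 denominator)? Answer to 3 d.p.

n = 11, Σ = 5023, M = 456.6364
Σ(x−M)² = 24674.545; s = √(24674.545/10) = 49.6735
CV = 49.6735 / 456.6364 = 0.10878

0.109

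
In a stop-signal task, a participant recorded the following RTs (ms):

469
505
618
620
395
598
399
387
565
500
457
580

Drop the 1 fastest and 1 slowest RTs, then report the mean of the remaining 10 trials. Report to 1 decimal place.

508.6 ms

Sorted: 387, 395, 399, 457, 469, 500, 505, 565, 580, 598, 618, 620
Drop lowest 1 (387) and highest 1 (620)
Remaining (n=10): Σ = 5086, mean = 5086/10 = 508.600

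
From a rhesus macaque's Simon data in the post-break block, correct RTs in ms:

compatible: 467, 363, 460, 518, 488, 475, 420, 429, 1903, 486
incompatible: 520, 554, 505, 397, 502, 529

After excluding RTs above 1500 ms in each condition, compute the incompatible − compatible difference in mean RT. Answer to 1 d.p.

compatible: exclude 1903
M(compatible) = 4106/9 = 456.222
M(incompatible) = 3007/6 = 501.167
Difference = 501.167 − 456.222 = 44.944 ms

44.9 ms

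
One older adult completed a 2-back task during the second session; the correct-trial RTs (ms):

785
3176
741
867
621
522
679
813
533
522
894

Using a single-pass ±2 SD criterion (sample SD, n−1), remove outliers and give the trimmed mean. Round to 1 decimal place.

n = 11, ΣRT = 10153, M = 923.000
Σ(x−M)² = 5768696.00; s = √(5768696.00/10) = 759.519
Cutoffs: 923.000 ± 2·759.519 → [-596.0, 2442.0]
Outside: 3176 → excluded.
Retained (n=10): Σ = 6977, mean = 6977/10 = 697.700

697.7 ms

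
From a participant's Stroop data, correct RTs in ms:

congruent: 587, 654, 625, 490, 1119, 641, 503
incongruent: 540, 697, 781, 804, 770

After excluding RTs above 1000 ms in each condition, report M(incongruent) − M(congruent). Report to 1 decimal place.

congruent: exclude 1119
M(congruent) = 3500/6 = 583.333
M(incongruent) = 3592/5 = 718.400
Difference = 718.400 − 583.333 = 135.067 ms

135.1 ms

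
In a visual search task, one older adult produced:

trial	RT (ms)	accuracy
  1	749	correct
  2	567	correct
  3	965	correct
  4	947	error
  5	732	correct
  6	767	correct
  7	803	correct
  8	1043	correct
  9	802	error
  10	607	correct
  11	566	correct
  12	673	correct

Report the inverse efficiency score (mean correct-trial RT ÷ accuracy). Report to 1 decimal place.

896.6 ms

Correct trials (n=10): 749, 567, 965, 732, 767, 803, 1043, 607, 566, 673
Mean correct RT = 7472/10 = 747.2000 ms
Proportion correct = 10/12
IES = 747.2000 / (10/12) = 896.640 ms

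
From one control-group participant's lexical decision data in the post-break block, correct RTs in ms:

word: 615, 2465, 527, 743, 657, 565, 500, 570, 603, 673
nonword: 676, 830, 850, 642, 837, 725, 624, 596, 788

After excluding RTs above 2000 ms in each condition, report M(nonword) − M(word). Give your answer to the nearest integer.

124 ms

word: exclude 2465
M(word) = 5453/9 = 605.889
M(nonword) = 6568/9 = 729.778
Difference = 729.778 − 605.889 = 123.889 ms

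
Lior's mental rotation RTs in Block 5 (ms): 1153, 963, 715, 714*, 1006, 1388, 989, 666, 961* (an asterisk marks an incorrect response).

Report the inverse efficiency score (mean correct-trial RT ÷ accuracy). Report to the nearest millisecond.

Correct trials (n=7): 1153, 963, 715, 1006, 1388, 989, 666
Mean correct RT = 6880/7 = 982.8571 ms
Proportion correct = 7/9
IES = 982.8571 / (7/9) = 1263.673 ms

1264 ms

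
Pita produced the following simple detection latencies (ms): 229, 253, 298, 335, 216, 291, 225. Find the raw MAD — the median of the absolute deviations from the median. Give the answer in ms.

Sorted: 216, 225, 229, 253, 291, 298, 335 → median = 253
|x − 253|: 24, 0, 45, 82, 37, 38, 28
Sorted deviations: 0, 24, 28, 37, 38, 45, 82 → MAD = 37

37 ms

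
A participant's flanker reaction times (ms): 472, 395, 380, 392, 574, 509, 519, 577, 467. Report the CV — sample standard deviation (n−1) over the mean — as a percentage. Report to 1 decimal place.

15.9%

n = 9, Σ = 4285, M = 476.1111
Σ(x−M)² = 45672.889; s = √(45672.889/8) = 75.5587
CV = 75.5587 / 476.1111 = 0.15870 = 15.870%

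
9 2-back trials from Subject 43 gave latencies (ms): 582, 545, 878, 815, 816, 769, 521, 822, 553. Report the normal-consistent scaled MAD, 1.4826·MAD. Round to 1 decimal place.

Sorted: 521, 545, 553, 582, 769, 815, 816, 822, 878 → median = 769
|x − 769| sorted: 0, 46, 47, 53, 109, 187, 216, 224, 248 → MAD = 109
Robust SD ≈ 1.4826 × 109 = 161.603

161.6 ms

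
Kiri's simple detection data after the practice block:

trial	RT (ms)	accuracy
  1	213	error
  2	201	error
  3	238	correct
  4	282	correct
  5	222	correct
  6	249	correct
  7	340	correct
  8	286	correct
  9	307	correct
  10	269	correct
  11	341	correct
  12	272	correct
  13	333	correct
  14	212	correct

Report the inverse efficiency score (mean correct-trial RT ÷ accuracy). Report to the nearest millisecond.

326 ms

Correct trials (n=12): 238, 282, 222, 249, 340, 286, 307, 269, 341, 272, 333, 212
Mean correct RT = 3351/12 = 279.2500 ms
Proportion correct = 12/14
IES = 279.2500 / (12/14) = 325.792 ms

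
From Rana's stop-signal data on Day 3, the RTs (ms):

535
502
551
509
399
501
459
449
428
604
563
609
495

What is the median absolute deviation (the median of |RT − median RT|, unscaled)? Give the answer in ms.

49 ms

Sorted: 399, 428, 449, 459, 495, 501, 502, 509, 535, 551, 563, 604, 609 → median = 502
|x − 502|: 33, 0, 49, 7, 103, 1, 43, 53, 74, 102, 61, 107, 7
Sorted deviations: 0, 1, 7, 7, 33, 43, 49, 53, 61, 74, 102, 103, 107 → MAD = 49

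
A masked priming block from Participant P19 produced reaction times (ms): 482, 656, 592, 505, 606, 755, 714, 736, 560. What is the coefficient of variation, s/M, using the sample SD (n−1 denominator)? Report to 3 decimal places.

n = 9, Σ = 5606, M = 622.8889
Σ(x−M)² = 78586.889; s = √(78586.889/8) = 99.1129
CV = 99.1129 / 622.8889 = 0.15912

0.159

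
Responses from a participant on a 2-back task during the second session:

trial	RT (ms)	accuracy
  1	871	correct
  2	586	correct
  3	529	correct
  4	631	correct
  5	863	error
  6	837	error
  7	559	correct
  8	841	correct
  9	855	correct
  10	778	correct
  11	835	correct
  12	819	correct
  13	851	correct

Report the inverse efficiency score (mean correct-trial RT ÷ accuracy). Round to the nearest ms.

Correct trials (n=11): 871, 586, 529, 631, 559, 841, 855, 778, 835, 819, 851
Mean correct RT = 8155/11 = 741.3636 ms
Proportion correct = 11/13
IES = 741.3636 / (11/13) = 876.157 ms

876 ms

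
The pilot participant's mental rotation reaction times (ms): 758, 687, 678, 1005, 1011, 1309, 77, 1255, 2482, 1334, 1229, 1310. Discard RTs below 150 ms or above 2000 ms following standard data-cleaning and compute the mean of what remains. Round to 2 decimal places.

1057.60 ms

Excluded: 77, 2482
Retained (n=10): Σ = 10576
Mean = 10576/10 = 1057.6000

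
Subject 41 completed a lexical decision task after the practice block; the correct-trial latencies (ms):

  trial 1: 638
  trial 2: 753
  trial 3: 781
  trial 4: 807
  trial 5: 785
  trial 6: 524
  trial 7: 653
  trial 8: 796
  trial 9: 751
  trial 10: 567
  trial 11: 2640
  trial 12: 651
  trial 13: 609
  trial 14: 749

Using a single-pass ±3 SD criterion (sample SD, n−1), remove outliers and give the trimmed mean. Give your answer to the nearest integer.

697 ms

n = 14, ΣRT = 11704, M = 836.000
Σ(x−M)² = 3612318.00; s = √(3612318.00/13) = 527.134
Cutoffs: 836.000 ± 3·527.134 → [-745.4, 2417.4]
Outside: 2640 → excluded.
Retained (n=13): Σ = 9064, mean = 9064/13 = 697.231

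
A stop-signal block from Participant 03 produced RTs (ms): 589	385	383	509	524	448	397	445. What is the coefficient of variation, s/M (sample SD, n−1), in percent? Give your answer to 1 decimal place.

16.2%

n = 8, Σ = 3680, M = 460.0000
Σ(x−M)² = 39030.000; s = √(39030.000/7) = 74.6707
CV = 74.6707 / 460.0000 = 0.16233 = 16.233%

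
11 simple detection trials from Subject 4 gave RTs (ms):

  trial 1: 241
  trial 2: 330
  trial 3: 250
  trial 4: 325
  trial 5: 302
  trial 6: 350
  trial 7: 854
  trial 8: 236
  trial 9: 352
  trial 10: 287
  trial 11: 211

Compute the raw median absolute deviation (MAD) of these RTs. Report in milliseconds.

50 ms

Sorted: 211, 236, 241, 250, 287, 302, 325, 330, 350, 352, 854 → median = 302
|x − 302|: 61, 28, 52, 23, 0, 48, 552, 66, 50, 15, 91
Sorted deviations: 0, 15, 23, 28, 48, 50, 52, 61, 66, 91, 552 → MAD = 50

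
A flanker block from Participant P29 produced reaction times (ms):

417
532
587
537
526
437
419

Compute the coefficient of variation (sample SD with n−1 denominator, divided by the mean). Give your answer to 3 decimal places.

0.138

n = 7, Σ = 3455, M = 493.5714
Σ(x−M)² = 27767.714; s = √(27767.714/6) = 68.0291
CV = 68.0291 / 493.5714 = 0.13783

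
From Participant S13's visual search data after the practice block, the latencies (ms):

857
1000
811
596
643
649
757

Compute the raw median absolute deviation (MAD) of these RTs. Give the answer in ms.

108 ms

Sorted: 596, 643, 649, 757, 811, 857, 1000 → median = 757
|x − 757|: 100, 243, 54, 161, 114, 108, 0
Sorted deviations: 0, 54, 100, 108, 114, 161, 243 → MAD = 108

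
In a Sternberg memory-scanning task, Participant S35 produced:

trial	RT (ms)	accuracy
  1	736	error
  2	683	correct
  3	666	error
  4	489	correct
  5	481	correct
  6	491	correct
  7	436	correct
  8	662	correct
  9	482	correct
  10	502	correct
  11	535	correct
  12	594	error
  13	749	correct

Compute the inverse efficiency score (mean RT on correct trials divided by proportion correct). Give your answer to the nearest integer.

716 ms

Correct trials (n=10): 683, 489, 481, 491, 436, 662, 482, 502, 535, 749
Mean correct RT = 5510/10 = 551.0000 ms
Proportion correct = 10/13
IES = 551.0000 / (10/13) = 716.300 ms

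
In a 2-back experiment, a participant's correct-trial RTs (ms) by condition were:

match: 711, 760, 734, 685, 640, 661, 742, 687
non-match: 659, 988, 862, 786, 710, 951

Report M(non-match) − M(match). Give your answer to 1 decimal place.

M(match) = 5620/8 = 702.500
M(non-match) = 4956/6 = 826.000
Difference = 826.000 − 702.500 = 123.500 ms

123.5 ms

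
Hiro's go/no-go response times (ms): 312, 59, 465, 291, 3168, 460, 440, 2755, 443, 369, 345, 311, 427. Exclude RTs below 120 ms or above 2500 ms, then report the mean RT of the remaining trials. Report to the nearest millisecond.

Excluded: 59, 2755, 3168
Retained (n=10): Σ = 3863
Mean = 3863/10 = 386.3000

386 ms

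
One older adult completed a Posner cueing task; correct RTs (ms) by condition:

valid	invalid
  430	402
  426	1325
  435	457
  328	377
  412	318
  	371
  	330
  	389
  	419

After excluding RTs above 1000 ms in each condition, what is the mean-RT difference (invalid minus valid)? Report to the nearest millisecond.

invalid: exclude 1325
M(valid) = 2031/5 = 406.200
M(invalid) = 3063/8 = 382.875
Difference = 382.875 − 406.200 = -23.325 ms

-23 ms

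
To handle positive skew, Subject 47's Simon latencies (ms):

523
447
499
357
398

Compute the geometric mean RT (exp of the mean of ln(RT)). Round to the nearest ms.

ln(RT): 6.2596, 6.1026, 6.2126, 5.8777, 5.9865
Mean ln(RT) = 30.4389/5 = 6.08779
Geometric mean = exp(6.08779) = 440.45 ms

440 ms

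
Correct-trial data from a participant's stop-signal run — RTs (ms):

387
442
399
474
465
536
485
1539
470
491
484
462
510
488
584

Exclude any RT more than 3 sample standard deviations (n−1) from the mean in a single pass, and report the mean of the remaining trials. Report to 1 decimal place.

476.9 ms

n = 15, ΣRT = 8216, M = 547.733
Σ(x−M)² = 1085080.93; s = √(1085080.93/14) = 278.399
Cutoffs: 547.733 ± 3·278.399 → [-287.5, 1382.9]
Outside: 1539 → excluded.
Retained (n=14): Σ = 6677, mean = 6677/14 = 476.929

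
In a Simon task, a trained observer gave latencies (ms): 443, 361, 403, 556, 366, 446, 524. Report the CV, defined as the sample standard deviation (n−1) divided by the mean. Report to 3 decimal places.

0.169

n = 7, Σ = 3099, M = 442.7143
Σ(x−M)² = 33591.429; s = √(33591.429/6) = 74.8236
CV = 74.8236 / 442.7143 = 0.16901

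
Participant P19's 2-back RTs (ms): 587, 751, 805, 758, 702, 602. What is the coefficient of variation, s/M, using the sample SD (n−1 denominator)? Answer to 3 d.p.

0.127

n = 6, Σ = 4205, M = 700.8333
Σ(x−M)² = 39362.833; s = √(39362.833/5) = 88.7275
CV = 88.7275 / 700.8333 = 0.12660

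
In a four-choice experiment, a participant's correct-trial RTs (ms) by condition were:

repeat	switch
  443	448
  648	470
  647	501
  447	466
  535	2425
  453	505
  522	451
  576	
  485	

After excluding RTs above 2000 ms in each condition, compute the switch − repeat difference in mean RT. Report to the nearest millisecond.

switch: exclude 2425
M(repeat) = 4756/9 = 528.444
M(switch) = 2841/6 = 473.500
Difference = 473.500 − 528.444 = -54.944 ms

-55 ms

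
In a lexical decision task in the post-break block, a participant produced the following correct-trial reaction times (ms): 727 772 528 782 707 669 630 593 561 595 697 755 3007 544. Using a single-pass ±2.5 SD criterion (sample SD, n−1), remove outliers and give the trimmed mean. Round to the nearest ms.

n = 14, ΣRT = 11567, M = 826.214
Σ(x−M)² = 5216524.36; s = √(5216524.36/13) = 633.460
Cutoffs: 826.214 ± 2.5·633.460 → [-757.4, 2409.9]
Outside: 3007 → excluded.
Retained (n=13): Σ = 8560, mean = 8560/13 = 658.462

658 ms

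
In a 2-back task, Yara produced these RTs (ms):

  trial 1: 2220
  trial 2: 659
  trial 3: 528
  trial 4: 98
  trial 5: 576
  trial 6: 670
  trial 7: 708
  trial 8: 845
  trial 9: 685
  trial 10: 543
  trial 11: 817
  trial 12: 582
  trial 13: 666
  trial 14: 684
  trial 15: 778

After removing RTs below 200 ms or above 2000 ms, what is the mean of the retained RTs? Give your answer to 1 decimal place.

Excluded: 98, 2220
Retained (n=13): Σ = 8741
Mean = 8741/13 = 672.3846

672.4 ms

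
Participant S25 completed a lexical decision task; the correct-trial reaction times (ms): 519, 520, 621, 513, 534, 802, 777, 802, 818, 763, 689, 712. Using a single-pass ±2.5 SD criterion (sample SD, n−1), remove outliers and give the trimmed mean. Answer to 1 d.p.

672.5 ms

n = 12, ΣRT = 8070, M = 672.500
Σ(x−M)² = 169747.00; s = √(169747.00/11) = 124.224
Cutoffs: 672.500 ± 2.5·124.224 → [361.9, 983.1]
No RTs fall outside the cutoffs; all 12 retained. Mean = 8070/12 = 672.500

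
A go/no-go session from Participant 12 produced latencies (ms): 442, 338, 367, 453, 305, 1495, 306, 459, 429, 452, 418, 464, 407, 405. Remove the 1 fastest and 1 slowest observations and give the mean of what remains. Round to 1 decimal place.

Sorted: 305, 306, 338, 367, 405, 407, 418, 429, 442, 452, 453, 459, 464, 1495
Drop lowest 1 (305) and highest 1 (1495)
Remaining (n=12): Σ = 4940, mean = 4940/12 = 411.667

411.7 ms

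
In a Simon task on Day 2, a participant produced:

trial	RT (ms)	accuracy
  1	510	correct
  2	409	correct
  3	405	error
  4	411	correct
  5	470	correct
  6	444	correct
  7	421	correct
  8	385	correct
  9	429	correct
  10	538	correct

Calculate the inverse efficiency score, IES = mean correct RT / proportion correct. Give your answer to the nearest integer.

Correct trials (n=9): 510, 409, 411, 470, 444, 421, 385, 429, 538
Mean correct RT = 4017/9 = 446.3333 ms
Proportion correct = 9/10
IES = 446.3333 / (9/10) = 495.926 ms

496 ms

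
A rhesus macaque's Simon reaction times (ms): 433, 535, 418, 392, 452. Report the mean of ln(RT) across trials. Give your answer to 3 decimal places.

ln(RT): 6.0707, 6.2823, 6.0355, 5.9713, 6.1137
Σ ln(RT) = 30.4734
Mean = 30.4734/5 = 6.09469

6.095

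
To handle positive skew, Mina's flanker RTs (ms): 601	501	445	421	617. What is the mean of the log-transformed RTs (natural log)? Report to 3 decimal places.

6.236

ln(RT): 6.3986, 6.2166, 6.0981, 6.0426, 6.4249
Σ ln(RT) = 31.1808
Mean = 31.1808/5 = 6.23616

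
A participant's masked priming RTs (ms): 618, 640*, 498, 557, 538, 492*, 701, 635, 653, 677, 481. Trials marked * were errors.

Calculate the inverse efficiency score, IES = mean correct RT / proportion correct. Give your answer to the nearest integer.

Correct trials (n=9): 618, 498, 557, 538, 701, 635, 653, 677, 481
Mean correct RT = 5358/9 = 595.3333 ms
Proportion correct = 9/11
IES = 595.3333 / (9/11) = 727.630 ms

728 ms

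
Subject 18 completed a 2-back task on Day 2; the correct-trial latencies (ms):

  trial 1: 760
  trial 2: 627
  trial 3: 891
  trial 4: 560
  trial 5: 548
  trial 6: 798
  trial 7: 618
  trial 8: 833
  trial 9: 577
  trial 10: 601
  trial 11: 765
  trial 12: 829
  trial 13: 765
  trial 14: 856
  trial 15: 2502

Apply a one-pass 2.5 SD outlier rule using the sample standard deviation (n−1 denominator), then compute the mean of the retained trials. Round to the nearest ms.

716 ms

n = 15, ΣRT = 12530, M = 835.333
Σ(x−M)² = 3168965.33; s = √(3168965.33/14) = 475.767
Cutoffs: 835.333 ± 2.5·475.767 → [-354.1, 2024.8]
Outside: 2502 → excluded.
Retained (n=14): Σ = 10028, mean = 10028/14 = 716.286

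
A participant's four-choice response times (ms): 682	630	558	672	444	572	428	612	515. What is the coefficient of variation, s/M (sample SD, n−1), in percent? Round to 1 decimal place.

n = 9, Σ = 5113, M = 568.1111
Σ(x−M)² = 67492.889; s = √(67492.889/8) = 91.8510
CV = 91.8510 / 568.1111 = 0.16168 = 16.168%

16.2%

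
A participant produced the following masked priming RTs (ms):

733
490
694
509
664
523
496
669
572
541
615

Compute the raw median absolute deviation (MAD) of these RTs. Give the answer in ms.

Sorted: 490, 496, 509, 523, 541, 572, 615, 664, 669, 694, 733 → median = 572
|x − 572|: 161, 82, 122, 63, 92, 49, 76, 97, 0, 31, 43
Sorted deviations: 0, 31, 43, 49, 63, 76, 82, 92, 97, 122, 161 → MAD = 76

76 ms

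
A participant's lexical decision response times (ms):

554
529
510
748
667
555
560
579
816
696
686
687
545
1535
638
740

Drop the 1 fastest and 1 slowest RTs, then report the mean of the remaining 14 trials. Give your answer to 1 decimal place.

642.9 ms

Sorted: 510, 529, 545, 554, 555, 560, 579, 638, 667, 686, 687, 696, 740, 748, 816, 1535
Drop lowest 1 (510) and highest 1 (1535)
Remaining (n=14): Σ = 9000, mean = 9000/14 = 642.857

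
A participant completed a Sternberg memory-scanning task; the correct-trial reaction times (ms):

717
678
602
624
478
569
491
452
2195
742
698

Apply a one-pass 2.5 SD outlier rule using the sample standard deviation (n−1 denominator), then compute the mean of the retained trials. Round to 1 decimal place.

605.1 ms

n = 11, ΣRT = 8246, M = 749.636
Σ(x−M)² = 2397474.55; s = √(2397474.55/10) = 489.640
Cutoffs: 749.636 ± 2.5·489.640 → [-474.5, 1973.7]
Outside: 2195 → excluded.
Retained (n=10): Σ = 6051, mean = 6051/10 = 605.100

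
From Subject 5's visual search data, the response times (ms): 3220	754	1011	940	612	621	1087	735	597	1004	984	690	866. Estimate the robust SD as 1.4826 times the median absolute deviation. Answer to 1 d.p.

215.0 ms

Sorted: 597, 612, 621, 690, 735, 754, 866, 940, 984, 1004, 1011, 1087, 3220 → median = 866
|x − 866| sorted: 0, 74, 112, 118, 131, 138, 145, 176, 221, 245, 254, 269, 2354 → MAD = 145
Robust SD ≈ 1.4826 × 145 = 214.977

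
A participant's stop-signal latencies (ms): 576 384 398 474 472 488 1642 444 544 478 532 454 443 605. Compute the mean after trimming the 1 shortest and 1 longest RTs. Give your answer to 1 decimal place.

492.3 ms

Sorted: 384, 398, 443, 444, 454, 472, 474, 478, 488, 532, 544, 576, 605, 1642
Drop lowest 1 (384) and highest 1 (1642)
Remaining (n=12): Σ = 5908, mean = 5908/12 = 492.333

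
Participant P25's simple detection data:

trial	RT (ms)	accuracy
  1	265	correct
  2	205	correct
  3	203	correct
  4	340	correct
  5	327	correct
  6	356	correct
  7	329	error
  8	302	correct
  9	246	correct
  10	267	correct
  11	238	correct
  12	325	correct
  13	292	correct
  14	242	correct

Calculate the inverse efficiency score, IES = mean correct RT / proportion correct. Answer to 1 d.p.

298.9 ms

Correct trials (n=13): 265, 205, 203, 340, 327, 356, 302, 246, 267, 238, 325, 292, 242
Mean correct RT = 3608/13 = 277.5385 ms
Proportion correct = 13/14
IES = 277.5385 / (13/14) = 298.888 ms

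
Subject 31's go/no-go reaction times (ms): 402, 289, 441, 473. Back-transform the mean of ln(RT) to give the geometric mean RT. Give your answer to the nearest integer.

395 ms

ln(RT): 5.9965, 5.6664, 6.0890, 6.1591
Mean ln(RT) = 23.9110/4 = 5.97775
Geometric mean = exp(5.97775) = 394.55 ms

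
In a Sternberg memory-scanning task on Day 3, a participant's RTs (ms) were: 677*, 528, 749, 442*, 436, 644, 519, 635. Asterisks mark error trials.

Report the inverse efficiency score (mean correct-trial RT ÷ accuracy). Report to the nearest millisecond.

780 ms

Correct trials (n=6): 528, 749, 436, 644, 519, 635
Mean correct RT = 3511/6 = 585.1667 ms
Proportion correct = 6/8
IES = 585.1667 / (6/8) = 780.222 ms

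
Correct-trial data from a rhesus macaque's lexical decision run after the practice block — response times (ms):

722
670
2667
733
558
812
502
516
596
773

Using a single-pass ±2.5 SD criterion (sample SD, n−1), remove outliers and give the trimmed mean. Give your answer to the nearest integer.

654 ms

n = 10, ΣRT = 8549, M = 854.900
Σ(x−M)² = 3753534.90; s = √(3753534.90/9) = 645.801
Cutoffs: 854.900 ± 2.5·645.801 → [-759.6, 2469.4]
Outside: 2667 → excluded.
Retained (n=9): Σ = 5882, mean = 5882/9 = 653.556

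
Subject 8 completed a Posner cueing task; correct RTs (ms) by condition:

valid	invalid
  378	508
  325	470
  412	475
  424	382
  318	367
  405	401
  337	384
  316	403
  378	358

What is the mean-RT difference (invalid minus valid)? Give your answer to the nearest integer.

M(valid) = 3293/9 = 365.889
M(invalid) = 3748/9 = 416.444
Difference = 416.444 − 365.889 = 50.556 ms

51 ms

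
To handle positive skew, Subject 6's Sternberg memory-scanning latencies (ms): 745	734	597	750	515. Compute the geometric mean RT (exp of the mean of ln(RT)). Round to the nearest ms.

661 ms

ln(RT): 6.6134, 6.5985, 6.3919, 6.6201, 6.2442
Mean ln(RT) = 32.4681/5 = 6.49361
Geometric mean = exp(6.49361) = 660.90 ms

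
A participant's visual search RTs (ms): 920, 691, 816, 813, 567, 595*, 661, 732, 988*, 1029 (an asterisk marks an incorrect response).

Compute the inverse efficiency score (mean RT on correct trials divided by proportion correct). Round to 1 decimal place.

973.3 ms

Correct trials (n=8): 920, 691, 816, 813, 567, 661, 732, 1029
Mean correct RT = 6229/8 = 778.6250 ms
Proportion correct = 8/10
IES = 778.6250 / (8/10) = 973.281 ms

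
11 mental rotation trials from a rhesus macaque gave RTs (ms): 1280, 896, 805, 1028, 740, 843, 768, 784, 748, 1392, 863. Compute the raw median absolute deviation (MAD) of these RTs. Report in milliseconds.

75 ms

Sorted: 740, 748, 768, 784, 805, 843, 863, 896, 1028, 1280, 1392 → median = 843
|x − 843|: 437, 53, 38, 185, 103, 0, 75, 59, 95, 549, 20
Sorted deviations: 0, 20, 38, 53, 59, 75, 95, 103, 185, 437, 549 → MAD = 75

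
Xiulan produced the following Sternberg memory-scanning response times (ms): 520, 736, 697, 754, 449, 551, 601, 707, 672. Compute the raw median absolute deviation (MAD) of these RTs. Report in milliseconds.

Sorted: 449, 520, 551, 601, 672, 697, 707, 736, 754 → median = 672
|x − 672|: 152, 64, 25, 82, 223, 121, 71, 35, 0
Sorted deviations: 0, 25, 35, 64, 71, 82, 121, 152, 223 → MAD = 71

71 ms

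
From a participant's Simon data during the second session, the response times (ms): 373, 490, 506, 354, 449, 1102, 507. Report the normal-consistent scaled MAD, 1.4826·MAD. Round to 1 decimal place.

Sorted: 354, 373, 449, 490, 506, 507, 1102 → median = 490
|x − 490| sorted: 0, 16, 17, 41, 117, 136, 612 → MAD = 41
Robust SD ≈ 1.4826 × 41 = 60.787

60.8 ms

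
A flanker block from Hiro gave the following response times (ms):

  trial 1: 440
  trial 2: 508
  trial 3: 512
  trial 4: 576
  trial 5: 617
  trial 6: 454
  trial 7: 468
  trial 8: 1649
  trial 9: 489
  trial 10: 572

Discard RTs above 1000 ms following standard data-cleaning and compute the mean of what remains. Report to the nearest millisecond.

515 ms

Excluded: 1649
Retained (n=9): Σ = 4636
Mean = 4636/9 = 515.1111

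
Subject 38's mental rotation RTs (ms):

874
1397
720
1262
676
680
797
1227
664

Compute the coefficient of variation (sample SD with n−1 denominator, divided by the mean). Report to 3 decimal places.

0.316

n = 9, Σ = 8297, M = 921.8889
Σ(x−M)² = 678626.889; s = √(678626.889/8) = 291.2531
CV = 291.2531 / 921.8889 = 0.31593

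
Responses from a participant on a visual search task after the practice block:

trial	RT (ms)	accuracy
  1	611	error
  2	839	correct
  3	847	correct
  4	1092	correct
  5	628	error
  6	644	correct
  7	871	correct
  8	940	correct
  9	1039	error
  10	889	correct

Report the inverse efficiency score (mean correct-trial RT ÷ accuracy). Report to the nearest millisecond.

Correct trials (n=7): 839, 847, 1092, 644, 871, 940, 889
Mean correct RT = 6122/7 = 874.5714 ms
Proportion correct = 7/10
IES = 874.5714 / (7/10) = 1249.388 ms

1249 ms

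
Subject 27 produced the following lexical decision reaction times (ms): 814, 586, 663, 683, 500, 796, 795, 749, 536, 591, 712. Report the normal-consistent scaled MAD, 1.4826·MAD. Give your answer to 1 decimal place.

Sorted: 500, 536, 586, 591, 663, 683, 712, 749, 795, 796, 814 → median = 683
|x − 683| sorted: 0, 20, 29, 66, 92, 97, 112, 113, 131, 147, 183 → MAD = 97
Robust SD ≈ 1.4826 × 97 = 143.812

143.8 ms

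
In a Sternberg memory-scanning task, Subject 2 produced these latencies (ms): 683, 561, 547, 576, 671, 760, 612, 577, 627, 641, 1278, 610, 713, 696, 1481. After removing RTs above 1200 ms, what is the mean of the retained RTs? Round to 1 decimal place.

636.5 ms

Excluded: 1278, 1481
Retained (n=13): Σ = 8274
Mean = 8274/13 = 636.4615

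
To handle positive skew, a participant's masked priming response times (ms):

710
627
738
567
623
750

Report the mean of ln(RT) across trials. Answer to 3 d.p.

6.501

ln(RT): 6.5653, 6.4409, 6.6039, 6.3404, 6.4345, 6.6201
Σ ln(RT) = 39.0051
Mean = 39.0051/6 = 6.50086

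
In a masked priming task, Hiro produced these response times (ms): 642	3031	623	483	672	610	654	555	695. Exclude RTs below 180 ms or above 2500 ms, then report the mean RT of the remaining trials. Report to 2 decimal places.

Excluded: 3031
Retained (n=8): Σ = 4934
Mean = 4934/8 = 616.7500

616.75 ms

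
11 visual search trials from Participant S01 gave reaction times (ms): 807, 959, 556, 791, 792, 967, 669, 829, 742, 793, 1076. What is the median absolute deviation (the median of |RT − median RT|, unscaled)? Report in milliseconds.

51 ms

Sorted: 556, 669, 742, 791, 792, 793, 807, 829, 959, 967, 1076 → median = 793
|x − 793|: 14, 166, 237, 2, 1, 174, 124, 36, 51, 0, 283
Sorted deviations: 0, 1, 2, 14, 36, 51, 124, 166, 174, 237, 283 → MAD = 51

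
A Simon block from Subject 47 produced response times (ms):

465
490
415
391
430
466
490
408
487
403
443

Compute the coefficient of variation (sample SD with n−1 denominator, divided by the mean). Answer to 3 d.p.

0.084

n = 11, Σ = 4888, M = 444.3636
Σ(x−M)² = 13828.545; s = √(13828.545/10) = 37.1868
CV = 37.1868 / 444.3636 = 0.08369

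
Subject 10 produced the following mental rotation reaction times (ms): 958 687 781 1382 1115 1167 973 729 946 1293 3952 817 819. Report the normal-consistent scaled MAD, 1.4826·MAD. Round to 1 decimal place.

Sorted: 687, 729, 781, 817, 819, 946, 958, 973, 1115, 1167, 1293, 1382, 3952 → median = 958
|x − 958| sorted: 0, 12, 15, 139, 141, 157, 177, 209, 229, 271, 335, 424, 2994 → MAD = 177
Robust SD ≈ 1.4826 × 177 = 262.420

262.4 ms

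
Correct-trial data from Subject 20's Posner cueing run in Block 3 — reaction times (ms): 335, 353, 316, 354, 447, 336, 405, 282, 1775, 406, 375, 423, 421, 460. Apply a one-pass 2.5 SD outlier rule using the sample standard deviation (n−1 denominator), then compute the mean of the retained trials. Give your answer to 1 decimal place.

n = 14, ΣRT = 6688, M = 477.714
Σ(x−M)² = 1847162.86; s = √(1847162.86/13) = 376.948
Cutoffs: 477.714 ± 2.5·376.948 → [-464.7, 1420.1]
Outside: 1775 → excluded.
Retained (n=13): Σ = 4913, mean = 4913/13 = 377.923

377.9 ms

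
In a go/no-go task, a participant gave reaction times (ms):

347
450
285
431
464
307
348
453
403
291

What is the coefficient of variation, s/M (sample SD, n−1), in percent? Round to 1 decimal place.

18.7%

n = 10, Σ = 3779, M = 377.9000
Σ(x−M)² = 44758.900; s = √(44758.900/9) = 70.5210
CV = 70.5210 / 377.9000 = 0.18661 = 18.661%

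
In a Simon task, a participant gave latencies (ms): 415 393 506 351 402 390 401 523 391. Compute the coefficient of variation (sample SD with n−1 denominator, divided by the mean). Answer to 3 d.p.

n = 9, Σ = 3772, M = 419.1111
Σ(x−M)² = 25938.889; s = √(25938.889/8) = 56.9417
CV = 56.9417 / 419.1111 = 0.13586

0.136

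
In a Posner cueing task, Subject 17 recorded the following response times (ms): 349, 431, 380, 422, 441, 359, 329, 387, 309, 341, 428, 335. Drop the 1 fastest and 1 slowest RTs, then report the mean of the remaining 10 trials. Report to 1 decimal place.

Sorted: 309, 329, 335, 341, 349, 359, 380, 387, 422, 428, 431, 441
Drop lowest 1 (309) and highest 1 (441)
Remaining (n=10): Σ = 3761, mean = 3761/10 = 376.100

376.1 ms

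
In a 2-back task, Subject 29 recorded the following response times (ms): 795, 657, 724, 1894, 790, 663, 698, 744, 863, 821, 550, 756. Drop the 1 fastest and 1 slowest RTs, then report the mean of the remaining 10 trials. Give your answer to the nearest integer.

751 ms

Sorted: 550, 657, 663, 698, 724, 744, 756, 790, 795, 821, 863, 1894
Drop lowest 1 (550) and highest 1 (1894)
Remaining (n=10): Σ = 7511, mean = 7511/10 = 751.100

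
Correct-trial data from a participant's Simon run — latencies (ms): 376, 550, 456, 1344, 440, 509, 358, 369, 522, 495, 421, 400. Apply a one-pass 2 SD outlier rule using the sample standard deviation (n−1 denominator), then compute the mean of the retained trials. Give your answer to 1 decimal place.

n = 12, ΣRT = 6240, M = 520.000
Σ(x−M)² = 785104.00; s = √(785104.00/11) = 267.157
Cutoffs: 520.000 ± 2·267.157 → [-14.3, 1054.3]
Outside: 1344 → excluded.
Retained (n=11): Σ = 4896, mean = 4896/11 = 445.091

445.1 ms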